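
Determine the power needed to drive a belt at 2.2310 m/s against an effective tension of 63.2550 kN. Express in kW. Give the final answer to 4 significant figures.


P = Te * v = 63.2550 * 2.2310
P = 141.1 kW


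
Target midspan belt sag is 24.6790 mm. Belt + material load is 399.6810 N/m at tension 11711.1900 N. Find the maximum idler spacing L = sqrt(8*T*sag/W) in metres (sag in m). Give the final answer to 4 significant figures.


sag = 24.6790/1000 = 0.024679 m
L = sqrt(8 * 11711.1900 * 0.024679 / 399.6810)
L = 2.405 m


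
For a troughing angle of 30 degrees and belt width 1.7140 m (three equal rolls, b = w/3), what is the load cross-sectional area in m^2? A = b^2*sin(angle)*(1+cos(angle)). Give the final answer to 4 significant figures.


b = 1.7140/3 = 0.571333 m
A = 0.571333^2 * sin(30 deg) * (1 + cos(30 deg))
A = 0.3046 m^2


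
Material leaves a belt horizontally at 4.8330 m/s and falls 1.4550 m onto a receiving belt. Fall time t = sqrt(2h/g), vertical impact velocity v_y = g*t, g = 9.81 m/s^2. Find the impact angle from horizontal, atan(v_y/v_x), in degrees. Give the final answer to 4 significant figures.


t = sqrt(2*1.4550/9.81) = 0.544643 s
v_y = 9.81 * 0.544643 = 5.34295 m/s
angle = atan(5.34295 / 4.8330) = 47.87 deg


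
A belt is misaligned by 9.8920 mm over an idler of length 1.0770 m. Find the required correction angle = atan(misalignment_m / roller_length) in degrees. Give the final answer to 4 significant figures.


misalign_m = 9.8920 / 1000 = 0.009892 m
angle = atan(0.009892 / 1.0770)
angle = 0.5262 deg


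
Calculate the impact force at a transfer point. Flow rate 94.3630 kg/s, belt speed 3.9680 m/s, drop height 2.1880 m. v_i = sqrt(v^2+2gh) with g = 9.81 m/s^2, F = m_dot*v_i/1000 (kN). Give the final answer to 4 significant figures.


v_i = sqrt(3.9680^2 + 2*9.81*2.1880) = 7.65987 m/s
F = 94.3630 * 7.65987 / 1000
F = 0.7228 kN


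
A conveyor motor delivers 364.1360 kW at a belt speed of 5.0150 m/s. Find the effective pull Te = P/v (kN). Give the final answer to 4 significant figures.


Te = P / v = 364.1360 / 5.0150
Te = 72.61 kN


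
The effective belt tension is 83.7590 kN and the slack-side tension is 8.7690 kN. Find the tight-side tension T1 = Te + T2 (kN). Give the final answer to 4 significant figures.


T1 = Te + T2 = 83.7590 + 8.7690
T1 = 92.53 kN


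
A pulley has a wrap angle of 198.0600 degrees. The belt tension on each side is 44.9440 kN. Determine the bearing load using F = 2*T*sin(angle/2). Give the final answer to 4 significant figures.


F = 2 * 44.9440 * sin(198.0600/2 deg)
F = 88.77 kN


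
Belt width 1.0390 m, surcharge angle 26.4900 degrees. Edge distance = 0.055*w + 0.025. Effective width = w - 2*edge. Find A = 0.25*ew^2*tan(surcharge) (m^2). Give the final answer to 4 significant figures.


edge = 0.055*1.0390 + 0.025 = 0.082145 m
ew = 1.0390 - 2*0.082145 = 0.87471 m
A = 0.25 * 0.87471^2 * tan(26.4900 deg)
A = 0.09533 m^2


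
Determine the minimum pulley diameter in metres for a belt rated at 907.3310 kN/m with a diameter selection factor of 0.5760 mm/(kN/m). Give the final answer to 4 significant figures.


D = 907.3310 * 0.5760 / 1000
D = 0.5226 m


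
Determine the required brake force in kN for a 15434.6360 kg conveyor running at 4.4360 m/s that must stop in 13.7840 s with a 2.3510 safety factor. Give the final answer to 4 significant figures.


F = 15434.6360 * 4.4360 / 13.7840 * 2.3510 / 1000
F = 11.68 kN


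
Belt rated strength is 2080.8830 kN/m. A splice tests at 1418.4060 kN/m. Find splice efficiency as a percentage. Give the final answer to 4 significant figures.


Eff = 1418.4060 / 2080.8830 * 100
Eff = 68.16 %


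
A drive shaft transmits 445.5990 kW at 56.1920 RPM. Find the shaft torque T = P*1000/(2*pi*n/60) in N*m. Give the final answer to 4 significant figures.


omega = 2*pi*56.1920/60 = 5.88441 rad/s
T = 445.5990*1000 / 5.88441
T = 75730 N*m


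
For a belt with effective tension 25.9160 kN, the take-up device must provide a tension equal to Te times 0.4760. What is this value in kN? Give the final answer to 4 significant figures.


T_tu = 25.9160 * 0.4760
T_tu = 12.34 kN


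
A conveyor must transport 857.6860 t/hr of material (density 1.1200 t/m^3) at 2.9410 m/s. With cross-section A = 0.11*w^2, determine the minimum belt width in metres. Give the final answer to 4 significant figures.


A_req = 857.6860 / (2.9410 * 1.1200 * 3600) = 0.0723291 m^2
w = sqrt(0.0723291 / 0.11)
w = 0.8109 m


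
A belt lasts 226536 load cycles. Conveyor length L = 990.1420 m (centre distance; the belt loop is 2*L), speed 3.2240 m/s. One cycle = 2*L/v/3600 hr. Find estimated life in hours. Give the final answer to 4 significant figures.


cycle_time = 2 * 990.1420 / 3.2240 / 3600 = 0.17062 hr
life = 226536 * 0.17062 = 38650 hours


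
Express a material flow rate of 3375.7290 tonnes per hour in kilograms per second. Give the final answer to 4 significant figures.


m_dot = 3375.7290 * 1000 / 3600
m_dot = 937.7 kg/s


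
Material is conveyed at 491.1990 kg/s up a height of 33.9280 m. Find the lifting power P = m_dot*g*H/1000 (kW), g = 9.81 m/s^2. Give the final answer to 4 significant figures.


P = 491.1990 * 9.81 * 33.9280 / 1000
P = 163.5 kW


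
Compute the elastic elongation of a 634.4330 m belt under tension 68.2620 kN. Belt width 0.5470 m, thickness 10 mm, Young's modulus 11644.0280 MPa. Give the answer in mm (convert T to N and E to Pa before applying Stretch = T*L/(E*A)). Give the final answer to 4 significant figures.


A = 0.5470 * 0.01 = 0.00547 m^2
Stretch = 68.2620*1000 * 634.4330 / (11644.0280e6 * 0.00547) * 1000
Stretch = 679.9 mm


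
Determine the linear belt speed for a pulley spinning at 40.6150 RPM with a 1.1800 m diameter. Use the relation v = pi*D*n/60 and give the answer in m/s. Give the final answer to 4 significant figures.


v = pi * 1.1800 * 40.6150 / 60
v = 2.509 m/s


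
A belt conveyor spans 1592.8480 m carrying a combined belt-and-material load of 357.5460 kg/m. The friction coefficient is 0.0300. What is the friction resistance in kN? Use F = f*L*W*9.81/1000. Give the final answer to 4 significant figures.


F = 0.0300 * 1592.8480 * 357.5460 * 9.81 / 1000
F = 167.6 kN


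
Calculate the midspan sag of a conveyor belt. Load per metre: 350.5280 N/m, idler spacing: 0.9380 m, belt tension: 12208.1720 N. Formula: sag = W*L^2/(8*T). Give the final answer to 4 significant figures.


sag = 350.5280 * 0.9380^2 / (8 * 12208.1720)
sag = 0.003158 m


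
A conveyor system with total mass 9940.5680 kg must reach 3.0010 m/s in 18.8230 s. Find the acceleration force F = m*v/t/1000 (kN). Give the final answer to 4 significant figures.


F = 9940.5680 * 3.0010 / 18.8230 / 1000
F = 1.585 kN


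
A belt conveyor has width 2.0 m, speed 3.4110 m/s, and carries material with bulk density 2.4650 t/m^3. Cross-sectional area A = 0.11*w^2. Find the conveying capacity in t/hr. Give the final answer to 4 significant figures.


A = 0.11 * 2.0^2 = 0.44 m^2
C = 0.44 * 3.4110 * 2.4650 * 3600
C = 13320 t/hr


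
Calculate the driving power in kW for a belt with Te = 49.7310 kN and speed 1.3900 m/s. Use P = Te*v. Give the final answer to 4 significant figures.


P = Te * v = 49.7310 * 1.3900
P = 69.13 kW


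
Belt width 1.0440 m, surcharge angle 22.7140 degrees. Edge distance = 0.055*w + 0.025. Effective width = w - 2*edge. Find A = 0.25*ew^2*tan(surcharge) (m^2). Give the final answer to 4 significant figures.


edge = 0.055*1.0440 + 0.025 = 0.08242 m
ew = 1.0440 - 2*0.08242 = 0.87916 m
A = 0.25 * 0.87916^2 * tan(22.7140 deg)
A = 0.08089 m^2


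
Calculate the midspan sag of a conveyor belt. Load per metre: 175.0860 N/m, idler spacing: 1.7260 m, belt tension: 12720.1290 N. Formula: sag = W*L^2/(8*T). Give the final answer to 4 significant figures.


sag = 175.0860 * 1.7260^2 / (8 * 12720.1290)
sag = 0.005126 m


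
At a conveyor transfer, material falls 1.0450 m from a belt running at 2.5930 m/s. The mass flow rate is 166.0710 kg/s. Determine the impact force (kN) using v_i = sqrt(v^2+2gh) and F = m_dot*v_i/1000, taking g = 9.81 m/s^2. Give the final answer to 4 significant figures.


v_i = sqrt(2.5930^2 + 2*9.81*1.0450) = 5.21791 m/s
F = 166.0710 * 5.21791 / 1000
F = 0.8665 kN


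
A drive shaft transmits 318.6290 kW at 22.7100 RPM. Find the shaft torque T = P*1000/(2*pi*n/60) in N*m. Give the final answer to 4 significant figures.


omega = 2*pi*22.7100/60 = 2.37819 rad/s
T = 318.6290*1000 / 2.37819
T = 134000 N*m


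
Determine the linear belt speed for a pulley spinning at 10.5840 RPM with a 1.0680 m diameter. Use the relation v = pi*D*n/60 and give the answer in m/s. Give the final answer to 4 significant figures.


v = pi * 1.0680 * 10.5840 / 60
v = 0.5919 m/s


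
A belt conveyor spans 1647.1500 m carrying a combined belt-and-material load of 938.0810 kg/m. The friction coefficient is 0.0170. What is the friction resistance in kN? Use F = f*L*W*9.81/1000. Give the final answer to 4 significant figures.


F = 0.0170 * 1647.1500 * 938.0810 * 9.81 / 1000
F = 257.7 kN


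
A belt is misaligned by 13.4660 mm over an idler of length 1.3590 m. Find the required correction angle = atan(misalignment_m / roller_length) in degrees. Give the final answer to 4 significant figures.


misalign_m = 13.4660 / 1000 = 0.013466 m
angle = atan(0.013466 / 1.3590)
angle = 0.5677 deg


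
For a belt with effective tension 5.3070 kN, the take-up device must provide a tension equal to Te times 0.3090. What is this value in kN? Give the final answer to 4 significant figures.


T_tu = 5.3070 * 0.3090
T_tu = 1.640 kN


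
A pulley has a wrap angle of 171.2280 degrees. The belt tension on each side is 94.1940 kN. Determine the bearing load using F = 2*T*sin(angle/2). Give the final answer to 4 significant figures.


F = 2 * 94.1940 * sin(171.2280/2 deg)
F = 187.8 kN


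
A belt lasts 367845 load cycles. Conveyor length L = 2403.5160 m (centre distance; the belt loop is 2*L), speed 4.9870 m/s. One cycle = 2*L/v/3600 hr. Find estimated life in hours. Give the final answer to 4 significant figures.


cycle_time = 2 * 2403.5160 / 4.9870 / 3600 = 0.267753 hr
life = 367845 * 0.267753 = 98490 hours


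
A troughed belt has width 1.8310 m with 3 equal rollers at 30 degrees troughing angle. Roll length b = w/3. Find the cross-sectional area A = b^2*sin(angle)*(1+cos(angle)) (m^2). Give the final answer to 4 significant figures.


b = 1.8310/3 = 0.610333 m
A = 0.610333^2 * sin(30 deg) * (1 + cos(30 deg))
A = 0.3476 m^2


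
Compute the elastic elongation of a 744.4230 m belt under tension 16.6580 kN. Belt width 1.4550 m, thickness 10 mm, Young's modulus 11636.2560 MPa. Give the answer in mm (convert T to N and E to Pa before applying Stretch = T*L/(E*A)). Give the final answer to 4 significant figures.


A = 1.4550 * 0.01 = 0.01455 m^2
Stretch = 16.6580*1000 * 744.4230 / (11636.2560e6 * 0.01455) * 1000
Stretch = 73.24 mm


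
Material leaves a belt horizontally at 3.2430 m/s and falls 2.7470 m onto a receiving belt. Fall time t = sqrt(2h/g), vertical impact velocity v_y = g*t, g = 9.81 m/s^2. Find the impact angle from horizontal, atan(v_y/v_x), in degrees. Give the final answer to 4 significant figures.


t = sqrt(2*2.7470/9.81) = 0.748359 s
v_y = 9.81 * 0.748359 = 7.3414 m/s
angle = atan(7.3414 / 3.2430) = 66.17 deg


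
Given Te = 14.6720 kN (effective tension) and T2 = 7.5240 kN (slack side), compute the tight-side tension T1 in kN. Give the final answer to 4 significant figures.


T1 = Te + T2 = 14.6720 + 7.5240
T1 = 22.20 kN


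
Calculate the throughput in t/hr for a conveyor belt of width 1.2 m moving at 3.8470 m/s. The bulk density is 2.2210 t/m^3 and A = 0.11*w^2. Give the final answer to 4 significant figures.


A = 0.11 * 1.2^2 = 0.1584 m^2
C = 0.1584 * 3.8470 * 2.2210 * 3600
C = 4872 t/hr


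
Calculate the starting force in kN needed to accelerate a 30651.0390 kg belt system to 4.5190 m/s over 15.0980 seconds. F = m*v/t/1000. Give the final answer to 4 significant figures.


F = 30651.0390 * 4.5190 / 15.0980 / 1000
F = 9.174 kN


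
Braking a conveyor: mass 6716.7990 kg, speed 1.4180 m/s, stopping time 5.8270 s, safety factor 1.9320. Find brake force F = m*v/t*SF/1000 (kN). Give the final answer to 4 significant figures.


F = 6716.7990 * 1.4180 / 5.8270 * 1.9320 / 1000
F = 3.158 kN


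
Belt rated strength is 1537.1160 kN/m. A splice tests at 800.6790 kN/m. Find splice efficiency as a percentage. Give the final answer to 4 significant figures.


Eff = 800.6790 / 1537.1160 * 100
Eff = 52.09 %


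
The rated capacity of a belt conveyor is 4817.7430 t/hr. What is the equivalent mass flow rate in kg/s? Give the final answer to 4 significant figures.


m_dot = 4817.7430 * 1000 / 3600
m_dot = 1338 kg/s


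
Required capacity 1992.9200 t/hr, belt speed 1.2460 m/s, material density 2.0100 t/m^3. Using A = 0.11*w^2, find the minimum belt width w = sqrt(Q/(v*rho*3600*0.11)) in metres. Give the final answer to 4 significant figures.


A_req = 1992.9200 / (1.2460 * 2.0100 * 3600) = 0.221041 m^2
w = sqrt(0.221041 / 0.11)
w = 1.418 m


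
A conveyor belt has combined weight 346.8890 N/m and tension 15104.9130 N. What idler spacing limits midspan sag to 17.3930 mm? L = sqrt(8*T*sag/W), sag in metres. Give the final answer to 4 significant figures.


sag = 17.3930/1000 = 0.017393 m
L = sqrt(8 * 15104.9130 * 0.017393 / 346.8890)
L = 2.461 m


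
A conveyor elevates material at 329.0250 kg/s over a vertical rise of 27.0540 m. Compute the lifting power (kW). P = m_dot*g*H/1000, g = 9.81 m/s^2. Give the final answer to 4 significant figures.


P = 329.0250 * 9.81 * 27.0540 / 1000
P = 87.32 kW


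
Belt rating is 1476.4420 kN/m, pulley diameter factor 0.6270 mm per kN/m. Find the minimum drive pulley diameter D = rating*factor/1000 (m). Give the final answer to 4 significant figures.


D = 1476.4420 * 0.6270 / 1000
D = 0.9257 m


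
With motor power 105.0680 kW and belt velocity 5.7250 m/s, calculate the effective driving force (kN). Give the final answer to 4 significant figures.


Te = P / v = 105.0680 / 5.7250
Te = 18.35 kN


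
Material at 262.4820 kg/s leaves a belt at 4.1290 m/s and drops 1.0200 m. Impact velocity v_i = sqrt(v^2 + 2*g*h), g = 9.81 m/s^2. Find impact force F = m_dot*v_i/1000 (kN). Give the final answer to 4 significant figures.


v_i = sqrt(4.1290^2 + 2*9.81*1.0200) = 6.08778 m/s
F = 262.4820 * 6.08778 / 1000
F = 1.598 kN


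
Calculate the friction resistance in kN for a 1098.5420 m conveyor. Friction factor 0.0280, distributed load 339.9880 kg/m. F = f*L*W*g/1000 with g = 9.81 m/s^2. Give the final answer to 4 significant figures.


F = 0.0280 * 1098.5420 * 339.9880 * 9.81 / 1000
F = 102.6 kN


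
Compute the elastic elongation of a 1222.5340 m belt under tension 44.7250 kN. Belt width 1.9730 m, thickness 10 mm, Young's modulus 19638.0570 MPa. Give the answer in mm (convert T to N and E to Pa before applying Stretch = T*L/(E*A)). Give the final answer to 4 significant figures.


A = 1.9730 * 0.01 = 0.01973 m^2
Stretch = 44.7250*1000 * 1222.5340 / (19638.0570e6 * 0.01973) * 1000
Stretch = 141.1 mm


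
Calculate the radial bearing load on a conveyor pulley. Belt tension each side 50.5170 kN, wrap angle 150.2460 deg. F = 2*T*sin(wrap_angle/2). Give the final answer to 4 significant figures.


F = 2 * 50.5170 * sin(150.2460/2 deg)
F = 97.65 kN


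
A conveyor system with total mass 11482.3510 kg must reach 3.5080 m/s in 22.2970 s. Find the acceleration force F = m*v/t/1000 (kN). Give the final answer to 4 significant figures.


F = 11482.3510 * 3.5080 / 22.2970 / 1000
F = 1.807 kN


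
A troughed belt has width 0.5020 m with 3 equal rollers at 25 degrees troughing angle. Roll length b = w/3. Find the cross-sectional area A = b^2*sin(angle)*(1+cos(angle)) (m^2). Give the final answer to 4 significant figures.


b = 0.5020/3 = 0.167333 m
A = 0.167333^2 * sin(25 deg) * (1 + cos(25 deg))
A = 0.02256 m^2


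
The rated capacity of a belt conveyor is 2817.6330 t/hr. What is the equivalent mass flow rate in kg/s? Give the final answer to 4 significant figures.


m_dot = 2817.6330 * 1000 / 3600
m_dot = 782.7 kg/s


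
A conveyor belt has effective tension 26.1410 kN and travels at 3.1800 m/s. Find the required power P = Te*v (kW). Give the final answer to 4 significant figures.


P = Te * v = 26.1410 * 3.1800
P = 83.13 kW


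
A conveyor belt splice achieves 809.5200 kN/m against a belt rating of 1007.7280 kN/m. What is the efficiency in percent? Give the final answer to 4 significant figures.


Eff = 809.5200 / 1007.7280 * 100
Eff = 80.33 %


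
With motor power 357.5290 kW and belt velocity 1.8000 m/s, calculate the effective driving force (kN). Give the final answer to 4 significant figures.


Te = P / v = 357.5290 / 1.8000
Te = 198.6 kN


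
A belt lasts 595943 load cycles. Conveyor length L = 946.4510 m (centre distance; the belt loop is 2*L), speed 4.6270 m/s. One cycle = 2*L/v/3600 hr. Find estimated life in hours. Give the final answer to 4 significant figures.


cycle_time = 2 * 946.4510 / 4.6270 / 3600 = 0.113639 hr
life = 595943 * 0.113639 = 67720 hours


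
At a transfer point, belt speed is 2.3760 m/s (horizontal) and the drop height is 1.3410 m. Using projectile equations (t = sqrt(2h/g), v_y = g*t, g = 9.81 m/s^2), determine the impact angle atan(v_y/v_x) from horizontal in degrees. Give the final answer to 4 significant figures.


t = sqrt(2*1.3410/9.81) = 0.522871 s
v_y = 9.81 * 0.522871 = 5.12936 m/s
angle = atan(5.12936 / 2.3760) = 65.15 deg


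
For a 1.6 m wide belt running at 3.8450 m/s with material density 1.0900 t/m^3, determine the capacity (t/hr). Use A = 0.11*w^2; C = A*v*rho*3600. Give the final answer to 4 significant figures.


A = 0.11 * 1.6^2 = 0.2816 m^2
C = 0.2816 * 3.8450 * 1.0900 * 3600
C = 4249 t/hr


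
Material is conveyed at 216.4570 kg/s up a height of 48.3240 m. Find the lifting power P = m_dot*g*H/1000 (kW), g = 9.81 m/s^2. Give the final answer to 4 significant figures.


P = 216.4570 * 9.81 * 48.3240 / 1000
P = 102.6 kW


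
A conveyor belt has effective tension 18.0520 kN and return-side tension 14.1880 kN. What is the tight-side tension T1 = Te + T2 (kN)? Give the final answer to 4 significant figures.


T1 = Te + T2 = 18.0520 + 14.1880
T1 = 32.24 kN


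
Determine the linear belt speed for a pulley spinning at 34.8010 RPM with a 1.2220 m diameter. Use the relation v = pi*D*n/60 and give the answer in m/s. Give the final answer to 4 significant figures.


v = pi * 1.2220 * 34.8010 / 60
v = 2.227 m/s


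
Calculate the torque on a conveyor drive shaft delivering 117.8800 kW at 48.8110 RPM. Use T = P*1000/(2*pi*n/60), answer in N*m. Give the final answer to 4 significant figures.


omega = 2*pi*48.8110/60 = 5.11148 rad/s
T = 117.8800*1000 / 5.11148
T = 23060 N*m


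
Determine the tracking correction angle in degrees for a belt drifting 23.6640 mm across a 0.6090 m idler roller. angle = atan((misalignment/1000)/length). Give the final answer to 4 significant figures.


misalign_m = 23.6640 / 1000 = 0.023664 m
angle = atan(0.023664 / 0.6090)
angle = 2.225 deg


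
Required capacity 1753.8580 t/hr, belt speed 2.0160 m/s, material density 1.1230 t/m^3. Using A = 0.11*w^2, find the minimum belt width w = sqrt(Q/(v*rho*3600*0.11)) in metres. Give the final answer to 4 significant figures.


A_req = 1753.8580 / (2.0160 * 1.1230 * 3600) = 0.21519 m^2
w = sqrt(0.21519 / 0.11)
w = 1.399 m


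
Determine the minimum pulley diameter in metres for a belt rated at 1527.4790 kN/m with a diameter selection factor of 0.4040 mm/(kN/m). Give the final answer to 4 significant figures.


D = 1527.4790 * 0.4040 / 1000
D = 0.6171 m


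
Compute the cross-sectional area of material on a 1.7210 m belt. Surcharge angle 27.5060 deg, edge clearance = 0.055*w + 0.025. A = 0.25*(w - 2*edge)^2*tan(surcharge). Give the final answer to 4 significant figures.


edge = 0.055*1.7210 + 0.025 = 0.119655 m
ew = 1.7210 - 2*0.119655 = 1.48169 m
A = 0.25 * 1.48169^2 * tan(27.5060 deg)
A = 0.2858 m^2


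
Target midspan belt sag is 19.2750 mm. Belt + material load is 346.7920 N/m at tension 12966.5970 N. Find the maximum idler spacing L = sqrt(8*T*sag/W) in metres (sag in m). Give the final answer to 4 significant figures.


sag = 19.2750/1000 = 0.019275 m
L = sqrt(8 * 12966.5970 * 0.019275 / 346.7920)
L = 2.401 m


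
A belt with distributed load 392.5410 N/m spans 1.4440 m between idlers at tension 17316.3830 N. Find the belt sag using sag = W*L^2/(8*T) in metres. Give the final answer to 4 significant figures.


sag = 392.5410 * 1.4440^2 / (8 * 17316.3830)
sag = 0.005908 m


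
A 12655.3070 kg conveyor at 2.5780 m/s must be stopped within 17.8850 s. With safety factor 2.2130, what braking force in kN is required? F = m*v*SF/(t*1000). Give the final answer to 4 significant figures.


F = 12655.3070 * 2.5780 / 17.8850 * 2.2130 / 1000
F = 4.037 kN


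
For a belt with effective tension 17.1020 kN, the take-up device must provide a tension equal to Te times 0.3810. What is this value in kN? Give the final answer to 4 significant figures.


T_tu = 17.1020 * 0.3810
T_tu = 6.516 kN


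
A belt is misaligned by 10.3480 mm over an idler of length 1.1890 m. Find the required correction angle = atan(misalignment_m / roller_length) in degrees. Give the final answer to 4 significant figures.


misalign_m = 10.3480 / 1000 = 0.010348 m
angle = atan(0.010348 / 1.1890)
angle = 0.4986 deg


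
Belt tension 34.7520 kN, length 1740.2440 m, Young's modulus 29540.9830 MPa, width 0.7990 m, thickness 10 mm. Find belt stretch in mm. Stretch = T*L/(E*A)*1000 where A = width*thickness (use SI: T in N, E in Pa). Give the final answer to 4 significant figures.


A = 0.7990 * 0.01 = 0.00799 m^2
Stretch = 34.7520*1000 * 1740.2440 / (29540.9830e6 * 0.00799) * 1000
Stretch = 256.2 mm


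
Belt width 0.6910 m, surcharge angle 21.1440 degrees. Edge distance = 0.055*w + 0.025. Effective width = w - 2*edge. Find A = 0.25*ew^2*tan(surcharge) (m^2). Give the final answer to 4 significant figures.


edge = 0.055*0.6910 + 0.025 = 0.063005 m
ew = 0.6910 - 2*0.063005 = 0.56499 m
A = 0.25 * 0.56499^2 * tan(21.1440 deg)
A = 0.03086 m^2


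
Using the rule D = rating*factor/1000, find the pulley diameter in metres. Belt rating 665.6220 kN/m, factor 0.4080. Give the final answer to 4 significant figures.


D = 665.6220 * 0.4080 / 1000
D = 0.2716 m


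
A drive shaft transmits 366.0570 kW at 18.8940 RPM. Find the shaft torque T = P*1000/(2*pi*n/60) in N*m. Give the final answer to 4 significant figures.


omega = 2*pi*18.8940/60 = 1.97858 rad/s
T = 366.0570*1000 / 1.97858
T = 185000 N*m


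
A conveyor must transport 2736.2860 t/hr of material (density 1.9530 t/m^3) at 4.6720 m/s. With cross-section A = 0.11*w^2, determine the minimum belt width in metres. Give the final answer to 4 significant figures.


A_req = 2736.2860 / (4.6720 * 1.9530 * 3600) = 0.0833017 m^2
w = sqrt(0.0833017 / 0.11)
w = 0.8702 m


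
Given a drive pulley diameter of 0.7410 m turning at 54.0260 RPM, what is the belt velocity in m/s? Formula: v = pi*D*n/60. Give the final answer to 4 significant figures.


v = pi * 0.7410 * 54.0260 / 60
v = 2.096 m/s


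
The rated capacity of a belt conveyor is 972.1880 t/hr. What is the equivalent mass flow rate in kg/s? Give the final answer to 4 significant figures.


m_dot = 972.1880 * 1000 / 3600
m_dot = 270.1 kg/s


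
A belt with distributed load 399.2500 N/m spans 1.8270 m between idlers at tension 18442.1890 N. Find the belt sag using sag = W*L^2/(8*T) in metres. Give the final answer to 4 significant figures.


sag = 399.2500 * 1.8270^2 / (8 * 18442.1890)
sag = 0.009033 m


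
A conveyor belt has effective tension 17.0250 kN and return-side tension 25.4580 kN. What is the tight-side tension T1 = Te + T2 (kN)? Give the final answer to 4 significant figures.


T1 = Te + T2 = 17.0250 + 25.4580
T1 = 42.48 kN


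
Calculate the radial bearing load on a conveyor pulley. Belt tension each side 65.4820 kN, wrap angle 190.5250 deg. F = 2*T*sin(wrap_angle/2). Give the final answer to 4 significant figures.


F = 2 * 65.4820 * sin(190.5250/2 deg)
F = 130.4 kN


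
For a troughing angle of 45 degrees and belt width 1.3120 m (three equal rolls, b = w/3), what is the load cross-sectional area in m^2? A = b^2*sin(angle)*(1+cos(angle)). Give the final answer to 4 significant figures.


b = 1.3120/3 = 0.437333 m
A = 0.437333^2 * sin(45 deg) * (1 + cos(45 deg))
A = 0.2309 m^2


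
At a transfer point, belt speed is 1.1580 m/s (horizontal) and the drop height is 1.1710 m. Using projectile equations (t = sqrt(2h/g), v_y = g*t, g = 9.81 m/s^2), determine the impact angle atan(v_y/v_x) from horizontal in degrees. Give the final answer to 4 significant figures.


t = sqrt(2*1.1710/9.81) = 0.488606 s
v_y = 9.81 * 0.488606 = 4.79322 m/s
angle = atan(4.79322 / 1.1580) = 76.42 deg


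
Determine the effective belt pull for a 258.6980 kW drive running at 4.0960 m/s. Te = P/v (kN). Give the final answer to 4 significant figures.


Te = P / v = 258.6980 / 4.0960
Te = 63.16 kN


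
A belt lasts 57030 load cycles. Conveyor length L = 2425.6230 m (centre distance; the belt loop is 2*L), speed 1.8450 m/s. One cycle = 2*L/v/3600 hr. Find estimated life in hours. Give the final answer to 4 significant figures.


cycle_time = 2 * 2425.6230 / 1.8450 / 3600 = 0.730389 hr
life = 57030 * 0.730389 = 41650 hours


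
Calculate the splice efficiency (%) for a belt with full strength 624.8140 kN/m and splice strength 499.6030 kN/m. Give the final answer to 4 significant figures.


Eff = 499.6030 / 624.8140 * 100
Eff = 79.96 %


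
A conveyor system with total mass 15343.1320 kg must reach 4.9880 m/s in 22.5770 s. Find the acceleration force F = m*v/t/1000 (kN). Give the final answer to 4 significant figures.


F = 15343.1320 * 4.9880 / 22.5770 / 1000
F = 3.390 kN


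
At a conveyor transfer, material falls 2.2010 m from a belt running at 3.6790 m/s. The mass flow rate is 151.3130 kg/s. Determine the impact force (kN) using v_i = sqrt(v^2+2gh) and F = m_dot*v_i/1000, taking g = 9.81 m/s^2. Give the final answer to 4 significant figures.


v_i = sqrt(3.6790^2 + 2*9.81*2.2010) = 7.53118 m/s
F = 151.3130 * 7.53118 / 1000
F = 1.140 kN


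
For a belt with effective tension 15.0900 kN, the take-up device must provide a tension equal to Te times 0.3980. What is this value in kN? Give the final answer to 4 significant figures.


T_tu = 15.0900 * 0.3980
T_tu = 6.006 kN


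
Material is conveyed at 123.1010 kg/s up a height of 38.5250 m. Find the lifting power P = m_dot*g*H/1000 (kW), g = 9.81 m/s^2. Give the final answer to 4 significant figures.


P = 123.1010 * 9.81 * 38.5250 / 1000
P = 46.52 kW


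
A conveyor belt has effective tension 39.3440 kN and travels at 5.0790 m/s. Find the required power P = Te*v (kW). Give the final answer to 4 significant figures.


P = Te * v = 39.3440 * 5.0790
P = 199.8 kW


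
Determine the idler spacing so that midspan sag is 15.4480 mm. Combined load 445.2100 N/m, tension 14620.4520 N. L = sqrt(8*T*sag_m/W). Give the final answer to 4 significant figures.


sag = 15.4480/1000 = 0.015448 m
L = sqrt(8 * 14620.4520 * 0.015448 / 445.2100)
L = 2.015 m


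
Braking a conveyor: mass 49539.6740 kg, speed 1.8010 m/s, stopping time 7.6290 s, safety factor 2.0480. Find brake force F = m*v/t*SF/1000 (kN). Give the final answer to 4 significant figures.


F = 49539.6740 * 1.8010 / 7.6290 * 2.0480 / 1000
F = 23.95 kN


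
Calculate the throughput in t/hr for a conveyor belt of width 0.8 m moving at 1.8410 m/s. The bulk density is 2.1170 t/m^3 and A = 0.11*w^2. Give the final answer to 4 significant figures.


A = 0.11 * 0.8^2 = 0.0704 m^2
C = 0.0704 * 1.8410 * 2.1170 * 3600
C = 987.8 t/hr


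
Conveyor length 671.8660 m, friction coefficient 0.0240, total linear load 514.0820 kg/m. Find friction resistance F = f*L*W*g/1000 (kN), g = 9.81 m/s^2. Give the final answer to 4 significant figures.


F = 0.0240 * 671.8660 * 514.0820 * 9.81 / 1000
F = 81.32 kN


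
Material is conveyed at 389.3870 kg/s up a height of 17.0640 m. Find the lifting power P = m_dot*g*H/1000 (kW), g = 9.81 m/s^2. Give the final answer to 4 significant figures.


P = 389.3870 * 9.81 * 17.0640 / 1000
P = 65.18 kW


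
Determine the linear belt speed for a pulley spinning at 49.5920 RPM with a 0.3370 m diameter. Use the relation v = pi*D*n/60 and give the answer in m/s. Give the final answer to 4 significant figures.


v = pi * 0.3370 * 49.5920 / 60
v = 0.8751 m/s


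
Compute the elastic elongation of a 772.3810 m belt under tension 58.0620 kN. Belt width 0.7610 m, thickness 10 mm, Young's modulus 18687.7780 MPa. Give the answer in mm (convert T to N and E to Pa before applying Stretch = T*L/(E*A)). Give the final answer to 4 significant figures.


A = 0.7610 * 0.01 = 0.00761 m^2
Stretch = 58.0620*1000 * 772.3810 / (18687.7780e6 * 0.00761) * 1000
Stretch = 315.3 mm


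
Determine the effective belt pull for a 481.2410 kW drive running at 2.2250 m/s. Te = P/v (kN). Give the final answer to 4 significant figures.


Te = P / v = 481.2410 / 2.2250
Te = 216.3 kN


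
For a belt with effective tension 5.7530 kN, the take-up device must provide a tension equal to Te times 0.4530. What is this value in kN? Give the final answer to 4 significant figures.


T_tu = 5.7530 * 0.4530
T_tu = 2.606 kN


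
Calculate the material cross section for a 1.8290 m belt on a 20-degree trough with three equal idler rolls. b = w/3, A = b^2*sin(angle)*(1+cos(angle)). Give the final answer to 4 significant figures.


b = 1.8290/3 = 0.609667 m
A = 0.609667^2 * sin(20 deg) * (1 + cos(20 deg))
A = 0.2466 m^2


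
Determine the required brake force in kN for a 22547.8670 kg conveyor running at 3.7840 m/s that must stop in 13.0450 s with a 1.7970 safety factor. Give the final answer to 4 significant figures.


F = 22547.8670 * 3.7840 / 13.0450 * 1.7970 / 1000
F = 11.75 kN


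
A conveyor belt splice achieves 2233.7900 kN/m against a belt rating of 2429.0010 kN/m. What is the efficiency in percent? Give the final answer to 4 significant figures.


Eff = 2233.7900 / 2429.0010 * 100
Eff = 91.96 %


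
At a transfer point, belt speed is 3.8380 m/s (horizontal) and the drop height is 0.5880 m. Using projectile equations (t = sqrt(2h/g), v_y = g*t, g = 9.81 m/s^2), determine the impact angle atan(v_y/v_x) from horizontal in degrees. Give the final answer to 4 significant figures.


t = sqrt(2*0.5880/9.81) = 0.346234 s
v_y = 9.81 * 0.346234 = 3.39656 m/s
angle = atan(3.39656 / 3.8380) = 41.51 deg


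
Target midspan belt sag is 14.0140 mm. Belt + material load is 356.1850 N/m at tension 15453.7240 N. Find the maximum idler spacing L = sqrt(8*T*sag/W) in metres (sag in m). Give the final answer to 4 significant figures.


sag = 14.0140/1000 = 0.014014 m
L = sqrt(8 * 15453.7240 * 0.014014 / 356.1850)
L = 2.205 m


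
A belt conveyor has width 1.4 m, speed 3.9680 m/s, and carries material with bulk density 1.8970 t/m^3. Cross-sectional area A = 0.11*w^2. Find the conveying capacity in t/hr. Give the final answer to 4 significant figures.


A = 0.11 * 1.4^2 = 0.2156 m^2
C = 0.2156 * 3.9680 * 1.8970 * 3600
C = 5842 t/hr


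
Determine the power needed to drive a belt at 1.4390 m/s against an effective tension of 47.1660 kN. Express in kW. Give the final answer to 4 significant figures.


P = Te * v = 47.1660 * 1.4390
P = 67.87 kW


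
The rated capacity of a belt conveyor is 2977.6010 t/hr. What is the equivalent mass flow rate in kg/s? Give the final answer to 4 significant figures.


m_dot = 2977.6010 * 1000 / 3600
m_dot = 827.1 kg/s


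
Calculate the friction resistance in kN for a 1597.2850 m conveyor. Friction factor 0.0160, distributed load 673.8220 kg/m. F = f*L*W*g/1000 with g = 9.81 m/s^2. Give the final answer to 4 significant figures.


F = 0.0160 * 1597.2850 * 673.8220 * 9.81 / 1000
F = 168.9 kN


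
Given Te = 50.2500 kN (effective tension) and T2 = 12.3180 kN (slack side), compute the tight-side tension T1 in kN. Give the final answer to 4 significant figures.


T1 = Te + T2 = 50.2500 + 12.3180
T1 = 62.57 kN


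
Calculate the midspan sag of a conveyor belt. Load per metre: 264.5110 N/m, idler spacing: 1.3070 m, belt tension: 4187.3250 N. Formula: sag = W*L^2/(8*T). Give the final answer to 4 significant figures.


sag = 264.5110 * 1.3070^2 / (8 * 4187.3250)
sag = 0.01349 m


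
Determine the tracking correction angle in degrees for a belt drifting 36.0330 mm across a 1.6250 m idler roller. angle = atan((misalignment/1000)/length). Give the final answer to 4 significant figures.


misalign_m = 36.0330 / 1000 = 0.036033 m
angle = atan(0.036033 / 1.6250)
angle = 1.270 deg


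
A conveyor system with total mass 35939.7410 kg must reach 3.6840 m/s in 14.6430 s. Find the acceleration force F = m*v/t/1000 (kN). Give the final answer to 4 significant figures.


F = 35939.7410 * 3.6840 / 14.6430 / 1000
F = 9.042 kN


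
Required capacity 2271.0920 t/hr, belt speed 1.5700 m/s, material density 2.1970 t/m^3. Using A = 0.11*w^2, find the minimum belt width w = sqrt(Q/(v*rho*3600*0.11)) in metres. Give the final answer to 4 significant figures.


A_req = 2271.0920 / (1.5700 * 2.1970 * 3600) = 0.182895 m^2
w = sqrt(0.182895 / 0.11)
w = 1.289 m


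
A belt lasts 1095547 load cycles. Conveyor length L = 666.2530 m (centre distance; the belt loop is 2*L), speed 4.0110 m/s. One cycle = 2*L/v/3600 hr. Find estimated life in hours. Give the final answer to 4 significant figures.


cycle_time = 2 * 666.2530 / 4.0110 / 3600 = 0.0922814 hr
life = 1095547 * 0.0922814 = 101100 hours


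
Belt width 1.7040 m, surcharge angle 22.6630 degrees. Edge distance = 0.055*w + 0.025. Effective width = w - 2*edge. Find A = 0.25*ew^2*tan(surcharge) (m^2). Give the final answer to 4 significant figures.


edge = 0.055*1.7040 + 0.025 = 0.11872 m
ew = 1.7040 - 2*0.11872 = 1.46656 m
A = 0.25 * 1.46656^2 * tan(22.6630 deg)
A = 0.2245 m^2


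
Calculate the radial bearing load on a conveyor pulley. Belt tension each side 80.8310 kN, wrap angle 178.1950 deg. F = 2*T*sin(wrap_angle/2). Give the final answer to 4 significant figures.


F = 2 * 80.8310 * sin(178.1950/2 deg)
F = 161.6 kN


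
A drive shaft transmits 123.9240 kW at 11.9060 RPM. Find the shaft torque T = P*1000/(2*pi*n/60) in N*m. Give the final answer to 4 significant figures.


omega = 2*pi*11.9060/60 = 1.24679 rad/s
T = 123.9240*1000 / 1.24679
T = 99390 N*m


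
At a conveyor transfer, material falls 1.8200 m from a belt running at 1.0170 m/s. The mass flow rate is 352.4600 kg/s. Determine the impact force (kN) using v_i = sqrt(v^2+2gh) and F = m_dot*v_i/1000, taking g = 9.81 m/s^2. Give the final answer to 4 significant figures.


v_i = sqrt(1.0170^2 + 2*9.81*1.8200) = 6.06157 m/s
F = 352.4600 * 6.06157 / 1000
F = 2.136 kN


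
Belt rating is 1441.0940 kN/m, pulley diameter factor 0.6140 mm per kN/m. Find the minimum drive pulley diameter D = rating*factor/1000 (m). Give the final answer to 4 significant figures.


D = 1441.0940 * 0.6140 / 1000
D = 0.8848 m


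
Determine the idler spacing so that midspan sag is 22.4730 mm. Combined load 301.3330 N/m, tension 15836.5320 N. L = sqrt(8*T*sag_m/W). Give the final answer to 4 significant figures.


sag = 22.4730/1000 = 0.022473 m
L = sqrt(8 * 15836.5320 * 0.022473 / 301.3330)
L = 3.074 m


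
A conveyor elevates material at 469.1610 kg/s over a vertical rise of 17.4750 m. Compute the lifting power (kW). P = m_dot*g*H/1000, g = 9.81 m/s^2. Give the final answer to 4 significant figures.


P = 469.1610 * 9.81 * 17.4750 / 1000
P = 80.43 kW


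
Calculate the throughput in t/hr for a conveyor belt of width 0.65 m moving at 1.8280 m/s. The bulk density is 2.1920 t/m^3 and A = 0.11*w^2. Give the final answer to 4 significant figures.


A = 0.11 * 0.65^2 = 0.046475 m^2
C = 0.046475 * 1.8280 * 2.1920 * 3600
C = 670.4 t/hr


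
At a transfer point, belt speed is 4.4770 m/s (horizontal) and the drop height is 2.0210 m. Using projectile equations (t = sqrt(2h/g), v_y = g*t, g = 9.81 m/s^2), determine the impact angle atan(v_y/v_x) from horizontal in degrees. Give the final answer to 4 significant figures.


t = sqrt(2*2.0210/9.81) = 0.641894 s
v_y = 9.81 * 0.641894 = 6.29698 m/s
angle = atan(6.29698 / 4.4770) = 54.59 deg


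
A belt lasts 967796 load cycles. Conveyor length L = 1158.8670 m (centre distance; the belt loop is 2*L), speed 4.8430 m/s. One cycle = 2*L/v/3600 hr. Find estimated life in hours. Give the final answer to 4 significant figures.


cycle_time = 2 * 1158.8670 / 4.8430 / 3600 = 0.132937 hr
life = 967796 * 0.132937 = 128700 hours


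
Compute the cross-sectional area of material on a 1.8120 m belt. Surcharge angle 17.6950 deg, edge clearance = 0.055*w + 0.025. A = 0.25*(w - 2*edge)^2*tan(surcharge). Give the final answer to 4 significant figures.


edge = 0.055*1.8120 + 0.025 = 0.12466 m
ew = 1.8120 - 2*0.12466 = 1.56268 m
A = 0.25 * 1.56268^2 * tan(17.6950 deg)
A = 0.1948 m^2


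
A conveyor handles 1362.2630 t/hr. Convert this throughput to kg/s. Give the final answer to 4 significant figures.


m_dot = 1362.2630 * 1000 / 3600
m_dot = 378.4 kg/s


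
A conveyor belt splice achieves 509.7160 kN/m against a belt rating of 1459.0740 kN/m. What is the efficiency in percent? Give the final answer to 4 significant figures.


Eff = 509.7160 / 1459.0740 * 100
Eff = 34.93 %


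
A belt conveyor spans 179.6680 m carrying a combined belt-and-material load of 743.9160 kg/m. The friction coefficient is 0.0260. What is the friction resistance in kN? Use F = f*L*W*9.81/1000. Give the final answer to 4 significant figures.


F = 0.0260 * 179.6680 * 743.9160 * 9.81 / 1000
F = 34.09 kN


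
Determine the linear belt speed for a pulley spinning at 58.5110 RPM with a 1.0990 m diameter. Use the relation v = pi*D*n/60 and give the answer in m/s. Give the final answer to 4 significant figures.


v = pi * 1.0990 * 58.5110 / 60
v = 3.367 m/s


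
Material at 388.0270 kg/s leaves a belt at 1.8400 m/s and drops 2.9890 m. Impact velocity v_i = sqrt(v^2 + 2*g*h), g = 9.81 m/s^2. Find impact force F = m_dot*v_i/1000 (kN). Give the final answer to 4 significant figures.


v_i = sqrt(1.8400^2 + 2*9.81*2.9890) = 7.8759 m/s
F = 388.0270 * 7.8759 / 1000
F = 3.056 kN


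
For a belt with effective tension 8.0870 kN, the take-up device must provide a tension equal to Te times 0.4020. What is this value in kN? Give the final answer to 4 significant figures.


T_tu = 8.0870 * 0.4020
T_tu = 3.251 kN


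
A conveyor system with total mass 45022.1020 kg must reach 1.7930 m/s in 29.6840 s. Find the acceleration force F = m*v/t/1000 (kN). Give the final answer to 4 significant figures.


F = 45022.1020 * 1.7930 / 29.6840 / 1000
F = 2.719 kN


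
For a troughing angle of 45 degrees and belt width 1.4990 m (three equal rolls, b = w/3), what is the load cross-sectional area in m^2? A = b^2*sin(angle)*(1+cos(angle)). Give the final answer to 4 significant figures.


b = 1.4990/3 = 0.499667 m
A = 0.499667^2 * sin(45 deg) * (1 + cos(45 deg))
A = 0.3014 m^2


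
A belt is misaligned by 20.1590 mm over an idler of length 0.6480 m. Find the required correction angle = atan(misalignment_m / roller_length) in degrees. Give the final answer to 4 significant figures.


misalign_m = 20.1590 / 1000 = 0.020159 m
angle = atan(0.020159 / 0.6480)
angle = 1.782 deg
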